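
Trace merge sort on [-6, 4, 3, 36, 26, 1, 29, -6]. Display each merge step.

Divide and conquer:
  Merge [-6] + [4] -> [-6, 4]
  Merge [3] + [36] -> [3, 36]
  Merge [-6, 4] + [3, 36] -> [-6, 3, 4, 36]
  Merge [26] + [1] -> [1, 26]
  Merge [29] + [-6] -> [-6, 29]
  Merge [1, 26] + [-6, 29] -> [-6, 1, 26, 29]
  Merge [-6, 3, 4, 36] + [-6, 1, 26, 29] -> [-6, -6, 1, 3, 4, 26, 29, 36]


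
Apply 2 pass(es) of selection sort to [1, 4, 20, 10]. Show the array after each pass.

Pass 1: Select minimum 1 at index 0, swap -> [1, 4, 20, 10]
Pass 2: Select minimum 4 at index 1, swap -> [1, 4, 20, 10]


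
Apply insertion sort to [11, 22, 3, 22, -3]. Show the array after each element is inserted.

First element 11 is already 'sorted'
Insert 22: shifted 0 elements -> [11, 22, 3, 22, -3]
Insert 3: shifted 2 elements -> [3, 11, 22, 22, -3]
Insert 22: shifted 0 elements -> [3, 11, 22, 22, -3]
Insert -3: shifted 4 elements -> [-3, 3, 11, 22, 22]


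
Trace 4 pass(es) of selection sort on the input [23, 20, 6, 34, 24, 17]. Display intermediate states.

Pass 1: Select minimum 6 at index 2, swap -> [6, 20, 23, 34, 24, 17]
Pass 2: Select minimum 17 at index 5, swap -> [6, 17, 23, 34, 24, 20]
Pass 3: Select minimum 20 at index 5, swap -> [6, 17, 20, 34, 24, 23]
Pass 4: Select minimum 23 at index 5, swap -> [6, 17, 20, 23, 24, 34]


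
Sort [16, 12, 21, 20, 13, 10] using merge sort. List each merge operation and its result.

Divide and conquer:
  Merge [12] + [21] -> [12, 21]
  Merge [16] + [12, 21] -> [12, 16, 21]
  Merge [13] + [10] -> [10, 13]
  Merge [20] + [10, 13] -> [10, 13, 20]
  Merge [12, 16, 21] + [10, 13, 20] -> [10, 12, 13, 16, 20, 21]


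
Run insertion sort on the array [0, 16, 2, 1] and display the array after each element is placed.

First element 0 is already 'sorted'
Insert 16: shifted 0 elements -> [0, 16, 2, 1]
Insert 2: shifted 1 elements -> [0, 2, 16, 1]
Insert 1: shifted 2 elements -> [0, 1, 2, 16]


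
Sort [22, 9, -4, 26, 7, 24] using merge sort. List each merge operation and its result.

Divide and conquer:
  Merge [9] + [-4] -> [-4, 9]
  Merge [22] + [-4, 9] -> [-4, 9, 22]
  Merge [7] + [24] -> [7, 24]
  Merge [26] + [7, 24] -> [7, 24, 26]
  Merge [-4, 9, 22] + [7, 24, 26] -> [-4, 7, 9, 22, 24, 26]


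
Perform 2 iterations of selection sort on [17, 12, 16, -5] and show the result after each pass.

Pass 1: Select minimum -5 at index 3, swap -> [-5, 12, 16, 17]
Pass 2: Select minimum 12 at index 1, swap -> [-5, 12, 16, 17]


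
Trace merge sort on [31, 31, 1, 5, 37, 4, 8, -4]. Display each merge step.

Divide and conquer:
  Merge [31] + [31] -> [31, 31]
  Merge [1] + [5] -> [1, 5]
  Merge [31, 31] + [1, 5] -> [1, 5, 31, 31]
  Merge [37] + [4] -> [4, 37]
  Merge [8] + [-4] -> [-4, 8]
  Merge [4, 37] + [-4, 8] -> [-4, 4, 8, 37]
  Merge [1, 5, 31, 31] + [-4, 4, 8, 37] -> [-4, 1, 4, 5, 8, 31, 31, 37]


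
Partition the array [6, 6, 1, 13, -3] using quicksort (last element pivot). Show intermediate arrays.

Partition 1: pivot=-3 at index 0 -> [-3, 6, 1, 13, 6]
Partition 2: pivot=6 at index 3 -> [-3, 6, 1, 6, 13]
Partition 3: pivot=1 at index 1 -> [-3, 1, 6, 6, 13]


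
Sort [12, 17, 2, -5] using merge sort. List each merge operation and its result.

Divide and conquer:
  Merge [12] + [17] -> [12, 17]
  Merge [2] + [-5] -> [-5, 2]
  Merge [12, 17] + [-5, 2] -> [-5, 2, 12, 17]


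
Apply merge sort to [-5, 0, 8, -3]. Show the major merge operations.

Divide and conquer:
  Merge [-5] + [0] -> [-5, 0]
  Merge [8] + [-3] -> [-3, 8]
  Merge [-5, 0] + [-3, 8] -> [-5, -3, 0, 8]


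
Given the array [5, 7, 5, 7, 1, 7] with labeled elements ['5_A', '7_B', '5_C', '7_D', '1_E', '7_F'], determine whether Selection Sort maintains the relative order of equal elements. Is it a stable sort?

Trace Selection Sort on the labeled array (the key is the number; the letter only tracks identity):
  Pass 1: minimum of unsorted part is 1_E at index 4; swap it with 5_A at index 0 -> [1_E, 7_B, 5_C, 7_D, 5_A, 7_F]
  Pass 2: minimum of unsorted part is 5_C at index 2; swap it with 7_B at index 1 -> [1_E, 5_C, 7_B, 7_D, 5_A, 7_F]
  Pass 3: minimum of unsorted part is 5_A at index 4; swap it with 7_B at index 2 -> [1_E, 5_C, 5_A, 7_D, 7_B, 7_F]
  Pass 4: minimum 7_D is already at index 3; no swap -> [1_E, 5_C, 5_A, 7_D, 7_B, 7_F]
  Pass 5: minimum 7_B is already at index 4; no swap -> [1_E, 5_C, 5_A, 7_D, 7_B, 7_F]
Final order: [1_E, 5_C, 5_A, 7_D, 7_B, 7_F]
Equal keys:
  value 5: originally 5_A, 5_C; after sorting 5_C, 5_A -> order changed
  value 7: originally 7_B, 7_D, 7_F; after sorting 7_D, 7_B, 7_F -> order changed
Equal keys were reordered, so Selection Sort is not stable: the long-range swap that moves the minimum into place can carry an element past an equal key. (One such input is enough; an unstable sort may happen to preserve order on other inputs, but it gives no guarantee.)
Answer: Not stable


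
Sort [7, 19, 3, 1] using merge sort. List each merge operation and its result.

Divide and conquer:
  Merge [7] + [19] -> [7, 19]
  Merge [3] + [1] -> [1, 3]
  Merge [7, 19] + [1, 3] -> [1, 3, 7, 19]


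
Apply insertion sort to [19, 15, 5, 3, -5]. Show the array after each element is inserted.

First element 19 is already 'sorted'
Insert 15: shifted 1 elements -> [15, 19, 5, 3, -5]
Insert 5: shifted 2 elements -> [5, 15, 19, 3, -5]
Insert 3: shifted 3 elements -> [3, 5, 15, 19, -5]
Insert -5: shifted 4 elements -> [-5, 3, 5, 15, 19]


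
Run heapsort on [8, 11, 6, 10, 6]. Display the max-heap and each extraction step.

Build heap: [11, 10, 6, 8, 6]
Extract 11: [10, 8, 6, 6, 11]
Extract 10: [8, 6, 6, 10, 11]
Extract 8: [6, 6, 8, 10, 11]
Extract 6: [6, 6, 8, 10, 11]


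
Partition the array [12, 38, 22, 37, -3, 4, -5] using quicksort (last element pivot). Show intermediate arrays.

Partition 1: pivot=-5 at index 0 -> [-5, 38, 22, 37, -3, 4, 12]
Partition 2: pivot=12 at index 3 -> [-5, -3, 4, 12, 38, 22, 37]
Partition 3: pivot=4 at index 2 -> [-5, -3, 4, 12, 38, 22, 37]
Partition 4: pivot=37 at index 5 -> [-5, -3, 4, 12, 22, 37, 38]


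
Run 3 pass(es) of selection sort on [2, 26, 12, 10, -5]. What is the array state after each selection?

Pass 1: Select minimum -5 at index 4, swap -> [-5, 26, 12, 10, 2]
Pass 2: Select minimum 2 at index 4, swap -> [-5, 2, 12, 10, 26]
Pass 3: Select minimum 10 at index 3, swap -> [-5, 2, 10, 12, 26]


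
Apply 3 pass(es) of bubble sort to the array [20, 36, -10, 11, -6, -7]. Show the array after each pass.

After pass 1: [20, -10, 11, -6, -7, 36] (4 swaps)
After pass 2: [-10, 11, -6, -7, 20, 36] (4 swaps)
After pass 3: [-10, -6, -7, 11, 20, 36] (2 swaps)
Total swaps: 10


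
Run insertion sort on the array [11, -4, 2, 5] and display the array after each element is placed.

First element 11 is already 'sorted'
Insert -4: shifted 1 elements -> [-4, 11, 2, 5]
Insert 2: shifted 1 elements -> [-4, 2, 11, 5]
Insert 5: shifted 1 elements -> [-4, 2, 5, 11]


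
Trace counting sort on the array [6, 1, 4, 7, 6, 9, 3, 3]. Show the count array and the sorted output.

Count array: [0, 1, 0, 2, 1, 0, 2, 1, 0, 1]
(count[i] = number of elements equal to i)
Cumulative count: [0, 1, 1, 3, 4, 4, 6, 7, 7, 8]
Sorted: [1, 3, 3, 4, 6, 6, 7, 9]


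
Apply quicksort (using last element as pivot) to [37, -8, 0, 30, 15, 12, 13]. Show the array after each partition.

Partition 1: pivot=13 at index 3 -> [-8, 0, 12, 13, 15, 37, 30]
Partition 2: pivot=12 at index 2 -> [-8, 0, 12, 13, 15, 37, 30]
Partition 3: pivot=0 at index 1 -> [-8, 0, 12, 13, 15, 37, 30]
Partition 4: pivot=30 at index 5 -> [-8, 0, 12, 13, 15, 30, 37]


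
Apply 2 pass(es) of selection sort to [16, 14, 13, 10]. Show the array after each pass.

Pass 1: Select minimum 10 at index 3, swap -> [10, 14, 13, 16]
Pass 2: Select minimum 13 at index 2, swap -> [10, 13, 14, 16]


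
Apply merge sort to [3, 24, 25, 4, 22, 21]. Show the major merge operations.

Divide and conquer:
  Merge [24] + [25] -> [24, 25]
  Merge [3] + [24, 25] -> [3, 24, 25]
  Merge [22] + [21] -> [21, 22]
  Merge [4] + [21, 22] -> [4, 21, 22]
  Merge [3, 24, 25] + [4, 21, 22] -> [3, 4, 21, 22, 24, 25]


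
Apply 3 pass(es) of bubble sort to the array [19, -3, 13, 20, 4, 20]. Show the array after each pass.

After pass 1: [-3, 13, 19, 4, 20, 20] (3 swaps)
After pass 2: [-3, 13, 4, 19, 20, 20] (1 swaps)
After pass 3: [-3, 4, 13, 19, 20, 20] (1 swaps)
Total swaps: 5


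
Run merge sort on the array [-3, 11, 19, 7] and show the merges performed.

Divide and conquer:
  Merge [-3] + [11] -> [-3, 11]
  Merge [19] + [7] -> [7, 19]
  Merge [-3, 11] + [7, 19] -> [-3, 7, 11, 19]


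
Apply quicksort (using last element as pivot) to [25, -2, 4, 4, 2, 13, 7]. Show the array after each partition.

Partition 1: pivot=7 at index 4 -> [-2, 4, 4, 2, 7, 13, 25]
Partition 2: pivot=2 at index 1 -> [-2, 2, 4, 4, 7, 13, 25]
Partition 3: pivot=4 at index 3 -> [-2, 2, 4, 4, 7, 13, 25]
Partition 4: pivot=25 at index 6 -> [-2, 2, 4, 4, 7, 13, 25]


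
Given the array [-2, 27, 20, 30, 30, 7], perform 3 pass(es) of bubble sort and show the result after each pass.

After pass 1: [-2, 20, 27, 30, 7, 30] (2 swaps)
After pass 2: [-2, 20, 27, 7, 30, 30] (1 swaps)
After pass 3: [-2, 20, 7, 27, 30, 30] (1 swaps)
Total swaps: 4


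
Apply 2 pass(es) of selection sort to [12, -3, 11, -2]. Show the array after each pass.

Pass 1: Select minimum -3 at index 1, swap -> [-3, 12, 11, -2]
Pass 2: Select minimum -2 at index 3, swap -> [-3, -2, 11, 12]


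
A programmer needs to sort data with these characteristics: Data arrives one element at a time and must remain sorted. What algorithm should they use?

Best choice: Insertion sort
Reason: Insertion sort naturally handles online/streaming input by inserting each new element into sorted position


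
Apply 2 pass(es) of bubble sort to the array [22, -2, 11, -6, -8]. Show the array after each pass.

After pass 1: [-2, 11, -6, -8, 22] (4 swaps)
After pass 2: [-2, -6, -8, 11, 22] (2 swaps)
Total swaps: 6


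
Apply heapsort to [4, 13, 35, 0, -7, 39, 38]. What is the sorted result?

Build heap: [39, 13, 38, 0, -7, 35, 4]
Extract 39: [38, 13, 35, 0, -7, 4, 39]
Extract 38: [35, 13, 4, 0, -7, 38, 39]
Extract 35: [13, 0, 4, -7, 35, 38, 39]
Extract 13: [4, 0, -7, 13, 35, 38, 39]
Extract 4: [0, -7, 4, 13, 35, 38, 39]
Extract 0: [-7, 0, 4, 13, 35, 38, 39]


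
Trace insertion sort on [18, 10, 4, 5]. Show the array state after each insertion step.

First element 18 is already 'sorted'
Insert 10: shifted 1 elements -> [10, 18, 4, 5]
Insert 4: shifted 2 elements -> [4, 10, 18, 5]
Insert 5: shifted 2 elements -> [4, 5, 10, 18]


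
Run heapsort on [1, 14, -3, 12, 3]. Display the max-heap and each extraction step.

Build heap: [14, 12, -3, 1, 3]
Extract 14: [12, 3, -3, 1, 14]
Extract 12: [3, 1, -3, 12, 14]
Extract 3: [1, -3, 3, 12, 14]
Extract 1: [-3, 1, 3, 12, 14]


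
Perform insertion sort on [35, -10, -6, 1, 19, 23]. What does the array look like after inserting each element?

First element 35 is already 'sorted'
Insert -10: shifted 1 elements -> [-10, 35, -6, 1, 19, 23]
Insert -6: shifted 1 elements -> [-10, -6, 35, 1, 19, 23]
Insert 1: shifted 1 elements -> [-10, -6, 1, 35, 19, 23]
Insert 19: shifted 1 elements -> [-10, -6, 1, 19, 35, 23]
Insert 23: shifted 1 elements -> [-10, -6, 1, 19, 23, 35]


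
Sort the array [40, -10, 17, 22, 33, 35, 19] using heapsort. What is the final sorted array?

Build heap: [40, 33, 35, 22, -10, 17, 19]
Extract 40: [35, 33, 19, 22, -10, 17, 40]
Extract 35: [33, 22, 19, 17, -10, 35, 40]
Extract 33: [22, 17, 19, -10, 33, 35, 40]
Extract 22: [19, 17, -10, 22, 33, 35, 40]
Extract 19: [17, -10, 19, 22, 33, 35, 40]
Extract 17: [-10, 17, 19, 22, 33, 35, 40]


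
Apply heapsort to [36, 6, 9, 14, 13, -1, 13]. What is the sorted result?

Build heap: [36, 14, 13, 6, 13, -1, 9]
Extract 36: [14, 13, 13, 6, 9, -1, 36]
Extract 14: [13, 9, 13, 6, -1, 14, 36]
Extract 13: [13, 9, -1, 6, 13, 14, 36]
Extract 13: [9, 6, -1, 13, 13, 14, 36]
Extract 9: [6, -1, 9, 13, 13, 14, 36]
Extract 6: [-1, 6, 9, 13, 13, 14, 36]


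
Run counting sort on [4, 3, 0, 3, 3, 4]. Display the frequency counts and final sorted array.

Count array: [1, 0, 0, 3, 2]
(count[i] = number of elements equal to i)
Cumulative count: [1, 1, 1, 4, 6]
Sorted: [0, 3, 3, 3, 4, 4]


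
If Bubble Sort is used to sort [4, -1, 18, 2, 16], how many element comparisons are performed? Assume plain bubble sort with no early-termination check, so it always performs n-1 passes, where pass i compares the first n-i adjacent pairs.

Pass 1: compare adjacent pairs (0,1)..(3,4) = 4 comparison(s), 3 swap(s) -> [-1, 4, 2, 16, 18]
Pass 2: compare adjacent pairs (0,1)..(2,3) = 3 comparison(s), 1 swap(s) -> [-1, 2, 4, 16, 18]
Pass 3: compare adjacent pairs (0,1)..(1,2) = 2 comparison(s), 0 swap(s) -> [-1, 2, 4, 16, 18]
Pass 4: compare adjacent pairs (0,1)..(0,1) = 1 comparison(s), 0 swap(s) -> [-1, 2, 4, 16, 18]
Total comparisons: 4 + 3 + 2 + 1 = 10


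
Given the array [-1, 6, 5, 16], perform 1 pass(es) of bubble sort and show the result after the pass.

After pass 1: [-1, 5, 6, 16] (1 swaps)
Total swaps: 1


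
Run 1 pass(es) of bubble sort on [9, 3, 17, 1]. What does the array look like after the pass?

After pass 1: [3, 9, 1, 17] (2 swaps)
Total swaps: 2


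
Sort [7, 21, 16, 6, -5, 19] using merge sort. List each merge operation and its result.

Divide and conquer:
  Merge [21] + [16] -> [16, 21]
  Merge [7] + [16, 21] -> [7, 16, 21]
  Merge [-5] + [19] -> [-5, 19]
  Merge [6] + [-5, 19] -> [-5, 6, 19]
  Merge [7, 16, 21] + [-5, 6, 19] -> [-5, 6, 7, 16, 19, 21]


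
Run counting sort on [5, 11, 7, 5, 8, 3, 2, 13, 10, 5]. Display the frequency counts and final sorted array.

Count array: [0, 0, 1, 1, 0, 3, 0, 1, 1, 0, 1, 1, 0, 1]
(count[i] = number of elements equal to i)
Cumulative count: [0, 0, 1, 2, 2, 5, 5, 6, 7, 7, 8, 9, 9, 10]
Sorted: [2, 3, 5, 5, 5, 7, 8, 10, 11, 13]


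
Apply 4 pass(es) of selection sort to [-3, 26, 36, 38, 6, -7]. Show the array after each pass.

Pass 1: Select minimum -7 at index 5, swap -> [-7, 26, 36, 38, 6, -3]
Pass 2: Select minimum -3 at index 5, swap -> [-7, -3, 36, 38, 6, 26]
Pass 3: Select minimum 6 at index 4, swap -> [-7, -3, 6, 38, 36, 26]
Pass 4: Select minimum 26 at index 5, swap -> [-7, -3, 6, 26, 36, 38]


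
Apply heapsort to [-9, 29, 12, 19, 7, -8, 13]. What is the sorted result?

Build heap: [29, 19, 13, -9, 7, -8, 12]
Extract 29: [19, 12, 13, -9, 7, -8, 29]
Extract 19: [13, 12, -8, -9, 7, 19, 29]
Extract 13: [12, 7, -8, -9, 13, 19, 29]
Extract 12: [7, -9, -8, 12, 13, 19, 29]
Extract 7: [-8, -9, 7, 12, 13, 19, 29]
Extract -8: [-9, -8, 7, 12, 13, 19, 29]


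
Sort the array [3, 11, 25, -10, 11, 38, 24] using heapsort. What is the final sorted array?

Build heap: [38, 11, 25, -10, 11, 3, 24]
Extract 38: [25, 11, 24, -10, 11, 3, 38]
Extract 25: [24, 11, 3, -10, 11, 25, 38]
Extract 24: [11, 11, 3, -10, 24, 25, 38]
Extract 11: [11, -10, 3, 11, 24, 25, 38]
Extract 11: [3, -10, 11, 11, 24, 25, 38]
Extract 3: [-10, 3, 11, 11, 24, 25, 38]


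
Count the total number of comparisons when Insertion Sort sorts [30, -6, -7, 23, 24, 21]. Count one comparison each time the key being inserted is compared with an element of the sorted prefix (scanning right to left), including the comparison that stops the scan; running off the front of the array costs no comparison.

Insert -6: 30 > -6 (shift), reached front = 1 comparison(s) -> [-6, 30, -7, 23, 24, 21]
Insert -7: 30 > -7 (shift), -6 > -7 (shift), reached front = 2 comparison(s) -> [-7, -6, 30, 23, 24, 21]
Insert 23: 30 > 23 (shift), -6 <= 23 (stop) = 2 comparison(s) -> [-7, -6, 23, 30, 24, 21]
Insert 24: 30 > 24 (shift), 23 <= 24 (stop) = 2 comparison(s) -> [-7, -6, 23, 24, 30, 21]
Insert 21: 30 > 21 (shift), 24 > 21 (shift), 23 > 21 (shift), -6 <= 21 (stop) = 4 comparison(s) -> [-7, -6, 21, 23, 24, 30]
Total comparisons: 1 + 2 + 2 + 2 + 4 = 11


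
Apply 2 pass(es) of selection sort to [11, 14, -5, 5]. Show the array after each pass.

Pass 1: Select minimum -5 at index 2, swap -> [-5, 14, 11, 5]
Pass 2: Select minimum 5 at index 3, swap -> [-5, 5, 11, 14]


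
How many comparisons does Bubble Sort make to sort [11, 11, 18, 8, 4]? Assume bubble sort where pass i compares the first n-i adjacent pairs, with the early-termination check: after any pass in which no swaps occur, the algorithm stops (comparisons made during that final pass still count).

Pass 1: compare adjacent pairs (0,1)..(3,4) = 4 comparison(s), 2 swap(s) -> [11, 11, 8, 4, 18]
Pass 2: compare adjacent pairs (0,1)..(2,3) = 3 comparison(s), 2 swap(s) -> [11, 8, 4, 11, 18]
Pass 3: compare adjacent pairs (0,1)..(1,2) = 2 comparison(s), 2 swap(s) -> [8, 4, 11, 11, 18]
Pass 4: compare adjacent pairs (0,1)..(0,1) = 1 comparison(s), 1 swap(s) -> [4, 8, 11, 11, 18]
Every pass made at least one swap, so all n-1 passes run.
Total comparisons: 4 + 3 + 2 + 1 = 10


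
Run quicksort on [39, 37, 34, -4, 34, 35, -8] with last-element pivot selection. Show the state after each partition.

Partition 1: pivot=-8 at index 0 -> [-8, 37, 34, -4, 34, 35, 39]
Partition 2: pivot=39 at index 6 -> [-8, 37, 34, -4, 34, 35, 39]
Partition 3: pivot=35 at index 4 -> [-8, 34, -4, 34, 35, 37, 39]
Partition 4: pivot=34 at index 3 -> [-8, 34, -4, 34, 35, 37, 39]
Partition 5: pivot=-4 at index 1 -> [-8, -4, 34, 34, 35, 37, 39]


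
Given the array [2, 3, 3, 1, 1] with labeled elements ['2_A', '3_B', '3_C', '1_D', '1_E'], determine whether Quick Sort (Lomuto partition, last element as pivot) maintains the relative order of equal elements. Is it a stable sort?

Trace Quick Sort on the labeled array (the key is the number; the letter only tracks identity):
  Partition indices 0..4 around pivot 1_E -> [1_D, 1_E, 3_C, 2_A, 3_B]
  Partition indices 2..4 around pivot 3_B -> [1_D, 1_E, 3_C, 2_A, 3_B]
  Partition indices 2..3 around pivot 2_A -> [1_D, 1_E, 2_A, 3_C, 3_B]
Final order: [1_D, 1_E, 2_A, 3_C, 3_B]
Equal keys:
  value 1: originally 1_D, 1_E; after sorting 1_D, 1_E -> order preserved
  value 3: originally 3_B, 3_C; after sorting 3_C, 3_B -> order changed
Equal keys were reordered, so Quick Sort is not stable: partition swaps elements across long distances and can reorder equal keys. (One such input is enough; an unstable sort may happen to preserve order on other inputs, but it gives no guarantee.)
Answer: Not stable


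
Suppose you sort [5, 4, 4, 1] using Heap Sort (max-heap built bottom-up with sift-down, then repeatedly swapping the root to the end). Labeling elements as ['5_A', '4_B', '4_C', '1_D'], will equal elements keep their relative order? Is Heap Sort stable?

Trace Heap Sort on the labeled array (the key is the number; the letter only tracks identity):
  Build max-heap: [5_A, 4_B, 4_C, 1_D]
  Swap root 5_A to index 3, re-heapify first 3 -> [4_B, 1_D, 4_C, 5_A]
  Swap root 4_B to index 2, re-heapify first 2 -> [4_C, 1_D, 4_B, 5_A]
  Swap root 4_C to index 1, re-heapify first 1 -> [1_D, 4_C, 4_B, 5_A]
Final order: [1_D, 4_C, 4_B, 5_A]
Equal keys:
  value 4: originally 4_B, 4_C; after sorting 4_C, 4_B -> order changed
Equal keys were reordered, so Heap Sort is not stable: heap construction and root-to-end swaps move elements without regard to the original order of equal keys. (One such input is enough; an unstable sort may happen to preserve order on other inputs, but it gives no guarantee.)
Answer: Not stable


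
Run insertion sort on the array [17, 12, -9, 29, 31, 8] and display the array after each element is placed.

First element 17 is already 'sorted'
Insert 12: shifted 1 elements -> [12, 17, -9, 29, 31, 8]
Insert -9: shifted 2 elements -> [-9, 12, 17, 29, 31, 8]
Insert 29: shifted 0 elements -> [-9, 12, 17, 29, 31, 8]
Insert 31: shifted 0 elements -> [-9, 12, 17, 29, 31, 8]
Insert 8: shifted 4 elements -> [-9, 8, 12, 17, 29, 31]


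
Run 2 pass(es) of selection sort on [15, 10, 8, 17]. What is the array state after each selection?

Pass 1: Select minimum 8 at index 2, swap -> [8, 10, 15, 17]
Pass 2: Select minimum 10 at index 1, swap -> [8, 10, 15, 17]


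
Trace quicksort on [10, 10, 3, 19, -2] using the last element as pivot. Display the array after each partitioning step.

Partition 1: pivot=-2 at index 0 -> [-2, 10, 3, 19, 10]
Partition 2: pivot=10 at index 3 -> [-2, 10, 3, 10, 19]
Partition 3: pivot=3 at index 1 -> [-2, 3, 10, 10, 19]


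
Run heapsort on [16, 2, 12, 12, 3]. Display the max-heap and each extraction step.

Build heap: [16, 12, 12, 2, 3]
Extract 16: [12, 3, 12, 2, 16]
Extract 12: [12, 3, 2, 12, 16]
Extract 12: [3, 2, 12, 12, 16]
Extract 3: [2, 3, 12, 12, 16]


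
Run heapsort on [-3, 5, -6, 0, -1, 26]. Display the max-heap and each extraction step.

Build heap: [26, 5, -3, 0, -1, -6]
Extract 26: [5, 0, -3, -6, -1, 26]
Extract 5: [0, -1, -3, -6, 5, 26]
Extract 0: [-1, -6, -3, 0, 5, 26]
Extract -1: [-3, -6, -1, 0, 5, 26]
Extract -3: [-6, -3, -1, 0, 5, 26]


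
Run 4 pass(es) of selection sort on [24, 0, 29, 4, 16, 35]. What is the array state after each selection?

Pass 1: Select minimum 0 at index 1, swap -> [0, 24, 29, 4, 16, 35]
Pass 2: Select minimum 4 at index 3, swap -> [0, 4, 29, 24, 16, 35]
Pass 3: Select minimum 16 at index 4, swap -> [0, 4, 16, 24, 29, 35]
Pass 4: Select minimum 24 at index 3, swap -> [0, 4, 16, 24, 29, 35]


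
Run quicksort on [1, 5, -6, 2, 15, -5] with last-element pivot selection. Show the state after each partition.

Partition 1: pivot=-5 at index 1 -> [-6, -5, 1, 2, 15, 5]
Partition 2: pivot=5 at index 4 -> [-6, -5, 1, 2, 5, 15]
Partition 3: pivot=2 at index 3 -> [-6, -5, 1, 2, 5, 15]


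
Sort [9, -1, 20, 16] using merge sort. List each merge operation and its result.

Divide and conquer:
  Merge [9] + [-1] -> [-1, 9]
  Merge [20] + [16] -> [16, 20]
  Merge [-1, 9] + [16, 20] -> [-1, 9, 16, 20]


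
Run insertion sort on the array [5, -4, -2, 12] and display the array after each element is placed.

First element 5 is already 'sorted'
Insert -4: shifted 1 elements -> [-4, 5, -2, 12]
Insert -2: shifted 1 elements -> [-4, -2, 5, 12]
Insert 12: shifted 0 elements -> [-4, -2, 5, 12]


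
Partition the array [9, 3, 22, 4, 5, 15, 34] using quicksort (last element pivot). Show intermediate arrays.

Partition 1: pivot=34 at index 6 -> [9, 3, 22, 4, 5, 15, 34]
Partition 2: pivot=15 at index 4 -> [9, 3, 4, 5, 15, 22, 34]
Partition 3: pivot=5 at index 2 -> [3, 4, 5, 9, 15, 22, 34]
Partition 4: pivot=4 at index 1 -> [3, 4, 5, 9, 15, 22, 34]


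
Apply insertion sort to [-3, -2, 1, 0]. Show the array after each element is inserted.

First element -3 is already 'sorted'
Insert -2: shifted 0 elements -> [-3, -2, 1, 0]
Insert 1: shifted 0 elements -> [-3, -2, 1, 0]
Insert 0: shifted 1 elements -> [-3, -2, 0, 1]


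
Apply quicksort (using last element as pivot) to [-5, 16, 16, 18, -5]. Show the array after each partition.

Partition 1: pivot=-5 at index 1 -> [-5, -5, 16, 18, 16]
Partition 2: pivot=16 at index 3 -> [-5, -5, 16, 16, 18]


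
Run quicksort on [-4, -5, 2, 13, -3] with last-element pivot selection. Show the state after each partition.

Partition 1: pivot=-3 at index 2 -> [-4, -5, -3, 13, 2]
Partition 2: pivot=-5 at index 0 -> [-5, -4, -3, 13, 2]
Partition 3: pivot=2 at index 3 -> [-5, -4, -3, 2, 13]


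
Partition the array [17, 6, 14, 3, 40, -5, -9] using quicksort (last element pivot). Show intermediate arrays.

Partition 1: pivot=-9 at index 0 -> [-9, 6, 14, 3, 40, -5, 17]
Partition 2: pivot=17 at index 5 -> [-9, 6, 14, 3, -5, 17, 40]
Partition 3: pivot=-5 at index 1 -> [-9, -5, 14, 3, 6, 17, 40]
Partition 4: pivot=6 at index 3 -> [-9, -5, 3, 6, 14, 17, 40]


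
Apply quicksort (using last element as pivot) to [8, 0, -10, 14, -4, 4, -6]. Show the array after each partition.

Partition 1: pivot=-6 at index 1 -> [-10, -6, 8, 14, -4, 4, 0]
Partition 2: pivot=0 at index 3 -> [-10, -6, -4, 0, 8, 4, 14]
Partition 3: pivot=14 at index 6 -> [-10, -6, -4, 0, 8, 4, 14]
Partition 4: pivot=4 at index 4 -> [-10, -6, -4, 0, 4, 8, 14]


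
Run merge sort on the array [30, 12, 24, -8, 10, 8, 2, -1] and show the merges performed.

Divide and conquer:
  Merge [30] + [12] -> [12, 30]
  Merge [24] + [-8] -> [-8, 24]
  Merge [12, 30] + [-8, 24] -> [-8, 12, 24, 30]
  Merge [10] + [8] -> [8, 10]
  Merge [2] + [-1] -> [-1, 2]
  Merge [8, 10] + [-1, 2] -> [-1, 2, 8, 10]
  Merge [-8, 12, 24, 30] + [-1, 2, 8, 10] -> [-8, -1, 2, 8, 10, 12, 24, 30]


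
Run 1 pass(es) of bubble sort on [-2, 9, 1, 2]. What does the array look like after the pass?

After pass 1: [-2, 1, 2, 9] (2 swaps)
Total swaps: 2


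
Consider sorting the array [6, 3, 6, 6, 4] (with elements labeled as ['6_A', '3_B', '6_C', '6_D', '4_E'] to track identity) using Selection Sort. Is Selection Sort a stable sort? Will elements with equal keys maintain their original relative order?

Trace Selection Sort on the labeled array (the key is the number; the letter only tracks identity):
  Pass 1: minimum of unsorted part is 3_B at index 1; swap it with 6_A at index 0 -> [3_B, 6_A, 6_C, 6_D, 4_E]
  Pass 2: minimum of unsorted part is 4_E at index 4; swap it with 6_A at index 1 -> [3_B, 4_E, 6_C, 6_D, 6_A]
  Pass 3: minimum 6_C is already at index 2; no swap -> [3_B, 4_E, 6_C, 6_D, 6_A]
  Pass 4: minimum 6_D is already at index 3; no swap -> [3_B, 4_E, 6_C, 6_D, 6_A]
Final order: [3_B, 4_E, 6_C, 6_D, 6_A]
Equal keys:
  value 6: originally 6_A, 6_C, 6_D; after sorting 6_C, 6_D, 6_A -> order changed
Equal keys were reordered, so Selection Sort is not stable: the long-range swap that moves the minimum into place can carry an element past an equal key. (One such input is enough; an unstable sort may happen to preserve order on other inputs, but it gives no guarantee.)
Answer: Not stable


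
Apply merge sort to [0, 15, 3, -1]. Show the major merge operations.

Divide and conquer:
  Merge [0] + [15] -> [0, 15]
  Merge [3] + [-1] -> [-1, 3]
  Merge [0, 15] + [-1, 3] -> [-1, 0, 3, 15]


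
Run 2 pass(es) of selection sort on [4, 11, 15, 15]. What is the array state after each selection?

Pass 1: Select minimum 4 at index 0, swap -> [4, 11, 15, 15]
Pass 2: Select minimum 11 at index 1, swap -> [4, 11, 15, 15]


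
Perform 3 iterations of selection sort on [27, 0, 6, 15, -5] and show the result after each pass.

Pass 1: Select minimum -5 at index 4, swap -> [-5, 0, 6, 15, 27]
Pass 2: Select minimum 0 at index 1, swap -> [-5, 0, 6, 15, 27]
Pass 3: Select minimum 6 at index 2, swap -> [-5, 0, 6, 15, 27]


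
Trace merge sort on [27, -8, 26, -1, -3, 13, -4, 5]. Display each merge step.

Divide and conquer:
  Merge [27] + [-8] -> [-8, 27]
  Merge [26] + [-1] -> [-1, 26]
  Merge [-8, 27] + [-1, 26] -> [-8, -1, 26, 27]
  Merge [-3] + [13] -> [-3, 13]
  Merge [-4] + [5] -> [-4, 5]
  Merge [-3, 13] + [-4, 5] -> [-4, -3, 5, 13]
  Merge [-8, -1, 26, 27] + [-4, -3, 5, 13] -> [-8, -4, -3, -1, 5, 13, 26, 27]


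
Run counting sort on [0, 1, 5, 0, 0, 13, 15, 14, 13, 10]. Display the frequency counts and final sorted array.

Count array: [3, 1, 0, 0, 0, 1, 0, 0, 0, 0, 1, 0, 0, 2, 1, 1]
(count[i] = number of elements equal to i)
Cumulative count: [3, 4, 4, 4, 4, 5, 5, 5, 5, 5, 6, 6, 6, 8, 9, 10]
Sorted: [0, 0, 0, 1, 5, 10, 13, 13, 14, 15]


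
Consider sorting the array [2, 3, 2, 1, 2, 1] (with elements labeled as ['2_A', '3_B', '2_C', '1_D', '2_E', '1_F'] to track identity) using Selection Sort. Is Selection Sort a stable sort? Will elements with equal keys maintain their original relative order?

Trace Selection Sort on the labeled array (the key is the number; the letter only tracks identity):
  Pass 1: minimum of unsorted part is 1_D at index 3; swap it with 2_A at index 0 -> [1_D, 3_B, 2_C, 2_A, 2_E, 1_F]
  Pass 2: minimum of unsorted part is 1_F at index 5; swap it with 3_B at index 1 -> [1_D, 1_F, 2_C, 2_A, 2_E, 3_B]
  Pass 3: minimum 2_C is already at index 2; no swap -> [1_D, 1_F, 2_C, 2_A, 2_E, 3_B]
  Pass 4: minimum 2_A is already at index 3; no swap -> [1_D, 1_F, 2_C, 2_A, 2_E, 3_B]
  Pass 5: minimum 2_E is already at index 4; no swap -> [1_D, 1_F, 2_C, 2_A, 2_E, 3_B]
Final order: [1_D, 1_F, 2_C, 2_A, 2_E, 3_B]
Equal keys:
  value 1: originally 1_D, 1_F; after sorting 1_D, 1_F -> order preserved
  value 2: originally 2_A, 2_C, 2_E; after sorting 2_C, 2_A, 2_E -> order changed
Equal keys were reordered, so Selection Sort is not stable: the long-range swap that moves the minimum into place can carry an element past an equal key. (One such input is enough; an unstable sort may happen to preserve order on other inputs, but it gives no guarantee.)
Answer: Not stable


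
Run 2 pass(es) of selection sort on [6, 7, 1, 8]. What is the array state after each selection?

Pass 1: Select minimum 1 at index 2, swap -> [1, 7, 6, 8]
Pass 2: Select minimum 6 at index 2, swap -> [1, 6, 7, 8]


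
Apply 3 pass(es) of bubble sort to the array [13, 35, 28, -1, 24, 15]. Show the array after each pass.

After pass 1: [13, 28, -1, 24, 15, 35] (4 swaps)
After pass 2: [13, -1, 24, 15, 28, 35] (3 swaps)
After pass 3: [-1, 13, 15, 24, 28, 35] (2 swaps)
Total swaps: 9


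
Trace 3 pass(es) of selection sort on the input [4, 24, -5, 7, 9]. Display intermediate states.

Pass 1: Select minimum -5 at index 2, swap -> [-5, 24, 4, 7, 9]
Pass 2: Select minimum 4 at index 2, swap -> [-5, 4, 24, 7, 9]
Pass 3: Select minimum 7 at index 3, swap -> [-5, 4, 7, 24, 9]


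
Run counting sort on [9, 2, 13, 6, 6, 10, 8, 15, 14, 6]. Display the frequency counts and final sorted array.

Count array: [0, 0, 1, 0, 0, 0, 3, 0, 1, 1, 1, 0, 0, 1, 1, 1]
(count[i] = number of elements equal to i)
Cumulative count: [0, 0, 1, 1, 1, 1, 4, 4, 5, 6, 7, 7, 7, 8, 9, 10]
Sorted: [2, 6, 6, 6, 8, 9, 10, 13, 14, 15]


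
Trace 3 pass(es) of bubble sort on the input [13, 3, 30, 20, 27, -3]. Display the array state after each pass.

After pass 1: [3, 13, 20, 27, -3, 30] (4 swaps)
After pass 2: [3, 13, 20, -3, 27, 30] (1 swaps)
After pass 3: [3, 13, -3, 20, 27, 30] (1 swaps)
Total swaps: 6


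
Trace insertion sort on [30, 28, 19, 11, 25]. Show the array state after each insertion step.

First element 30 is already 'sorted'
Insert 28: shifted 1 elements -> [28, 30, 19, 11, 25]
Insert 19: shifted 2 elements -> [19, 28, 30, 11, 25]
Insert 11: shifted 3 elements -> [11, 19, 28, 30, 25]
Insert 25: shifted 2 elements -> [11, 19, 25, 28, 30]


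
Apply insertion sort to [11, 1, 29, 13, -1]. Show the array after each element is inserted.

First element 11 is already 'sorted'
Insert 1: shifted 1 elements -> [1, 11, 29, 13, -1]
Insert 29: shifted 0 elements -> [1, 11, 29, 13, -1]
Insert 13: shifted 1 elements -> [1, 11, 13, 29, -1]
Insert -1: shifted 4 elements -> [-1, 1, 11, 13, 29]


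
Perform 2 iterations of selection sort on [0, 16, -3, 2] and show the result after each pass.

Pass 1: Select minimum -3 at index 2, swap -> [-3, 16, 0, 2]
Pass 2: Select minimum 0 at index 2, swap -> [-3, 0, 16, 2]


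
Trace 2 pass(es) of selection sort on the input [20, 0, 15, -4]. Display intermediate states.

Pass 1: Select minimum -4 at index 3, swap -> [-4, 0, 15, 20]
Pass 2: Select minimum 0 at index 1, swap -> [-4, 0, 15, 20]


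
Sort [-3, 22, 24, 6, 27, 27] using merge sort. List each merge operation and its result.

Divide and conquer:
  Merge [22] + [24] -> [22, 24]
  Merge [-3] + [22, 24] -> [-3, 22, 24]
  Merge [27] + [27] -> [27, 27]
  Merge [6] + [27, 27] -> [6, 27, 27]
  Merge [-3, 22, 24] + [6, 27, 27] -> [-3, 6, 22, 24, 27, 27]


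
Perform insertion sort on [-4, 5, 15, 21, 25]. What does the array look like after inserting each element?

First element -4 is already 'sorted'
Insert 5: shifted 0 elements -> [-4, 5, 15, 21, 25]
Insert 15: shifted 0 elements -> [-4, 5, 15, 21, 25]
Insert 21: shifted 0 elements -> [-4, 5, 15, 21, 25]
Insert 25: shifted 0 elements -> [-4, 5, 15, 21, 25]


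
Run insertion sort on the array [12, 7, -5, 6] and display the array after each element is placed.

First element 12 is already 'sorted'
Insert 7: shifted 1 elements -> [7, 12, -5, 6]
Insert -5: shifted 2 elements -> [-5, 7, 12, 6]
Insert 6: shifted 2 elements -> [-5, 6, 7, 12]


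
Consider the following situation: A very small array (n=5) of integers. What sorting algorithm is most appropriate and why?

Best choice: Insertion sort
Reason: For tiny inputs the O(n^2) overhead is negligible and insertion sort has minimal constant factors


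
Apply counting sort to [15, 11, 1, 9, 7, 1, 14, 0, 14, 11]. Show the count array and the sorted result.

Count array: [1, 2, 0, 0, 0, 0, 0, 1, 0, 1, 0, 2, 0, 0, 2, 1]
(count[i] = number of elements equal to i)
Cumulative count: [1, 3, 3, 3, 3, 3, 3, 4, 4, 5, 5, 7, 7, 7, 9, 10]
Sorted: [0, 1, 1, 7, 9, 11, 11, 14, 14, 15]


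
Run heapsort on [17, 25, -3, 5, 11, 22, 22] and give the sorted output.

Build heap: [25, 17, 22, 5, 11, -3, 22]
Extract 25: [22, 17, 22, 5, 11, -3, 25]
Extract 22: [22, 17, -3, 5, 11, 22, 25]
Extract 22: [17, 11, -3, 5, 22, 22, 25]
Extract 17: [11, 5, -3, 17, 22, 22, 25]
Extract 11: [5, -3, 11, 17, 22, 22, 25]
Extract 5: [-3, 5, 11, 17, 22, 22, 25]


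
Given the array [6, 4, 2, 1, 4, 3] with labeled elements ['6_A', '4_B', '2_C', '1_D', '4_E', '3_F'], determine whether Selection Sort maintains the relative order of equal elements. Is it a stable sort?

Trace Selection Sort on the labeled array (the key is the number; the letter only tracks identity):
  Pass 1: minimum of unsorted part is 1_D at index 3; swap it with 6_A at index 0 -> [1_D, 4_B, 2_C, 6_A, 4_E, 3_F]
  Pass 2: minimum of unsorted part is 2_C at index 2; swap it with 4_B at index 1 -> [1_D, 2_C, 4_B, 6_A, 4_E, 3_F]
  Pass 3: minimum of unsorted part is 3_F at index 5; swap it with 4_B at index 2 -> [1_D, 2_C, 3_F, 6_A, 4_E, 4_B]
  Pass 4: minimum of unsorted part is 4_E at index 4; swap it with 6_A at index 3 -> [1_D, 2_C, 3_F, 4_E, 6_A, 4_B]
  Pass 5: minimum of unsorted part is 4_B at index 5; swap it with 6_A at index 4 -> [1_D, 2_C, 3_F, 4_E, 4_B, 6_A]
Final order: [1_D, 2_C, 3_F, 4_E, 4_B, 6_A]
Equal keys:
  value 4: originally 4_B, 4_E; after sorting 4_E, 4_B -> order changed
Equal keys were reordered, so Selection Sort is not stable: the long-range swap that moves the minimum into place can carry an element past an equal key. (One such input is enough; an unstable sort may happen to preserve order on other inputs, but it gives no guarantee.)
Answer: Not stable


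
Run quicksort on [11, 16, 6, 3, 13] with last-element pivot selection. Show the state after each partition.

Partition 1: pivot=13 at index 3 -> [11, 6, 3, 13, 16]
Partition 2: pivot=3 at index 0 -> [3, 6, 11, 13, 16]
Partition 3: pivot=11 at index 2 -> [3, 6, 11, 13, 16]


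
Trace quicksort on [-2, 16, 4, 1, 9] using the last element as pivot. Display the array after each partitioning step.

Partition 1: pivot=9 at index 3 -> [-2, 4, 1, 9, 16]
Partition 2: pivot=1 at index 1 -> [-2, 1, 4, 9, 16]


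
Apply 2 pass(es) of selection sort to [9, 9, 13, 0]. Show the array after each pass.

Pass 1: Select minimum 0 at index 3, swap -> [0, 9, 13, 9]
Pass 2: Select minimum 9 at index 1, swap -> [0, 9, 13, 9]


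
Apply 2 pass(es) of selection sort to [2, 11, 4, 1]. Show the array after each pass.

Pass 1: Select minimum 1 at index 3, swap -> [1, 11, 4, 2]
Pass 2: Select minimum 2 at index 3, swap -> [1, 2, 4, 11]


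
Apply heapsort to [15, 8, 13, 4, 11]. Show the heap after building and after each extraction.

Build heap: [15, 11, 13, 4, 8]
Extract 15: [13, 11, 8, 4, 15]
Extract 13: [11, 4, 8, 13, 15]
Extract 11: [8, 4, 11, 13, 15]
Extract 8: [4, 8, 11, 13, 15]


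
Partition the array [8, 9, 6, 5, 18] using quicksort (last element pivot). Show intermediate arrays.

Partition 1: pivot=18 at index 4 -> [8, 9, 6, 5, 18]
Partition 2: pivot=5 at index 0 -> [5, 9, 6, 8, 18]
Partition 3: pivot=8 at index 2 -> [5, 6, 8, 9, 18]


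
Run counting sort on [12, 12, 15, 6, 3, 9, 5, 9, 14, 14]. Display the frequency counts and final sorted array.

Count array: [0, 0, 0, 1, 0, 1, 1, 0, 0, 2, 0, 0, 2, 0, 2, 1]
(count[i] = number of elements equal to i)
Cumulative count: [0, 0, 0, 1, 1, 2, 3, 3, 3, 5, 5, 5, 7, 7, 9, 10]
Sorted: [3, 5, 6, 9, 9, 12, 12, 14, 14, 15]


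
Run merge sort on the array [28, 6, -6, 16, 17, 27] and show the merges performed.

Divide and conquer:
  Merge [6] + [-6] -> [-6, 6]
  Merge [28] + [-6, 6] -> [-6, 6, 28]
  Merge [17] + [27] -> [17, 27]
  Merge [16] + [17, 27] -> [16, 17, 27]
  Merge [-6, 6, 28] + [16, 17, 27] -> [-6, 6, 16, 17, 27, 28]


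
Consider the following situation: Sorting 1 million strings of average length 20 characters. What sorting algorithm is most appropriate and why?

Best choice: MSD radix sort or Mergesort
Reason: MSD radix sort is a non-comparison sort that buckets the strings by successive character positions, running in time proportional to the total number of characters examined rather than O(n log n) string comparisons; mergesort is a stable O(n log n)-comparison alternative that works for arbitrary variable-length keys


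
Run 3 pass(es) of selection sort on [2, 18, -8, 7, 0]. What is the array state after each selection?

Pass 1: Select minimum -8 at index 2, swap -> [-8, 18, 2, 7, 0]
Pass 2: Select minimum 0 at index 4, swap -> [-8, 0, 2, 7, 18]
Pass 3: Select minimum 2 at index 2, swap -> [-8, 0, 2, 7, 18]


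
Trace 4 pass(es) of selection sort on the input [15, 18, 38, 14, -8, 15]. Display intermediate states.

Pass 1: Select minimum -8 at index 4, swap -> [-8, 18, 38, 14, 15, 15]
Pass 2: Select minimum 14 at index 3, swap -> [-8, 14, 38, 18, 15, 15]
Pass 3: Select minimum 15 at index 4, swap -> [-8, 14, 15, 18, 38, 15]
Pass 4: Select minimum 15 at index 5, swap -> [-8, 14, 15, 15, 38, 18]


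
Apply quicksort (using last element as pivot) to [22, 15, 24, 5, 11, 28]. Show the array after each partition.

Partition 1: pivot=28 at index 5 -> [22, 15, 24, 5, 11, 28]
Partition 2: pivot=11 at index 1 -> [5, 11, 24, 22, 15, 28]
Partition 3: pivot=15 at index 2 -> [5, 11, 15, 22, 24, 28]
Partition 4: pivot=24 at index 4 -> [5, 11, 15, 22, 24, 28]


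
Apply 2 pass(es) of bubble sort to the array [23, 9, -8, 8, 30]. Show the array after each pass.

After pass 1: [9, -8, 8, 23, 30] (3 swaps)
After pass 2: [-8, 8, 9, 23, 30] (2 swaps)
Total swaps: 5


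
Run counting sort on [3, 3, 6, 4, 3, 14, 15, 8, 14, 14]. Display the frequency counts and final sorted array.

Count array: [0, 0, 0, 3, 1, 0, 1, 0, 1, 0, 0, 0, 0, 0, 3, 1]
(count[i] = number of elements equal to i)
Cumulative count: [0, 0, 0, 3, 4, 4, 5, 5, 6, 6, 6, 6, 6, 6, 9, 10]
Sorted: [3, 3, 3, 4, 6, 8, 14, 14, 14, 15]


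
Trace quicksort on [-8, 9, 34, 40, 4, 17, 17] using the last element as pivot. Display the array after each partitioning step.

Partition 1: pivot=17 at index 4 -> [-8, 9, 4, 17, 17, 40, 34]
Partition 2: pivot=17 at index 3 -> [-8, 9, 4, 17, 17, 40, 34]
Partition 3: pivot=4 at index 1 -> [-8, 4, 9, 17, 17, 40, 34]
Partition 4: pivot=34 at index 5 -> [-8, 4, 9, 17, 17, 34, 40]


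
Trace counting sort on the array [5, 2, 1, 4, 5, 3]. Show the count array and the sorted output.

Count array: [0, 1, 1, 1, 1, 2]
(count[i] = number of elements equal to i)
Cumulative count: [0, 1, 2, 3, 4, 6]
Sorted: [1, 2, 3, 4, 5, 5]


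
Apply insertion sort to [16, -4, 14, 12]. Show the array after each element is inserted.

First element 16 is already 'sorted'
Insert -4: shifted 1 elements -> [-4, 16, 14, 12]
Insert 14: shifted 1 elements -> [-4, 14, 16, 12]
Insert 12: shifted 2 elements -> [-4, 12, 14, 16]


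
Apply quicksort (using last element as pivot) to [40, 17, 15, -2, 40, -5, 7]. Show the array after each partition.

Partition 1: pivot=7 at index 2 -> [-2, -5, 7, 40, 40, 17, 15]
Partition 2: pivot=-5 at index 0 -> [-5, -2, 7, 40, 40, 17, 15]
Partition 3: pivot=15 at index 3 -> [-5, -2, 7, 15, 40, 17, 40]
Partition 4: pivot=40 at index 6 -> [-5, -2, 7, 15, 40, 17, 40]
Partition 5: pivot=17 at index 4 -> [-5, -2, 7, 15, 17, 40, 40]
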